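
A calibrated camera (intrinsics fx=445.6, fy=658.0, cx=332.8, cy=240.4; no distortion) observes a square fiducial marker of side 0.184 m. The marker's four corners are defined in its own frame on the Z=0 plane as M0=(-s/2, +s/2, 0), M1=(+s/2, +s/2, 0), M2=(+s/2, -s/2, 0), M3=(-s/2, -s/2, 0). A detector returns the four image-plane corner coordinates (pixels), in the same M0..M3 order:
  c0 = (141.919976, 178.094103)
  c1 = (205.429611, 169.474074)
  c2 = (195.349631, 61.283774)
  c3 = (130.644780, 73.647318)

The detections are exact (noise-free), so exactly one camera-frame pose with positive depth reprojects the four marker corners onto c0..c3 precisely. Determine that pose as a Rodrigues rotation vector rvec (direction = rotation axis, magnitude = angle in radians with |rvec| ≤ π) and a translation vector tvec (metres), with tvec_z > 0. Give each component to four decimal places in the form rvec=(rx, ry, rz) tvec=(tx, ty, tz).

rvec=(0.1609, 0.2017, -0.0793) tvec=(-0.4264, -0.2085, 1.1522)

Intrinsics K: fx=445.6, fy=658.0, cx=332.8, cy=240.4
Marker side s = 0.184 m; corners in marker frame (Z=0):
  M0 = (-0.0920, +0.0920, 0)
  M1 = (+0.0920, +0.0920, 0)
  M2 = (+0.0920, -0.0920, 0)
  M3 = (-0.0920, -0.0920, 0)
Detected image corners:
  c0 = (141.919976, 178.094103) px
  c1 = (205.429611, 169.474074) px
  c2 = (195.349631, 61.283774) px
  c3 = (130.644780, 73.647318) px
Planar DLT: solve 8×8 A·h = b for H (H[2,2]=1):
  H  [+318.33377 +80.14326 +167.87419]
  H  [-78.42088 +593.45845 +121.35183]
  H  [-0.17843 +0.13104 +1.00000]
B = K⁻¹H; ‖b₁‖=0.867911, ‖b₂‖=0.867911; λ = 2/(‖b₁‖+‖b₂‖) = 1.152191, sign → tz>0 ⇒ λ=+1.152191
r₁ = λ·B[:,0] = (+0.97666,-0.06221,-0.20558); r₂ = λ·B[:,1] = (+0.09446,+0.98401,+0.15099)
r₃ = r₁×r₂ = (+0.19290,-0.16688,+0.96692); SVD([r₁ r₂ r₃]) → R = UVᵀ:
  R  [+0.97666 +0.09446 +0.19290]
  R  [-0.06221 +0.98401 -0.16688]
  R  [-0.20558 +0.15099 +0.96692]
t = (-0.42645, -0.20846, +1.15219) m
tr R = 2.927594; θ = arccos((tr R − 1)/2) = 0.269902 rad = 15.464°
axis k = ((R−Rᵀ)₃₂, (R−Rᵀ)₁₃, (R−Rᵀ)₂₁) / (2 sinθ) = (+0.596078, +0.747249, -0.293786)
rvec = θ·k = (+0.160883, +0.201684, -0.079294)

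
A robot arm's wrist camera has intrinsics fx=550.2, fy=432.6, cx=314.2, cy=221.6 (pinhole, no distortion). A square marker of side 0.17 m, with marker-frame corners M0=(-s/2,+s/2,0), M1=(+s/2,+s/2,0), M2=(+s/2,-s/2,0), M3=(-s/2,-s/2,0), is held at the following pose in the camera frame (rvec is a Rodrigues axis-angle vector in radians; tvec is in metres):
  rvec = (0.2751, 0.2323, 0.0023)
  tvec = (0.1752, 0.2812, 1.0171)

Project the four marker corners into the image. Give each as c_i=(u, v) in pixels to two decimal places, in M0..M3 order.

c0=(363.52, 368.68) c1=(454.58, 376.68) c2=(458.36, 311.35) c3=(363.04, 305.48)

Intrinsics K: fx=550.2, fy=432.6, cx=314.2, cy=221.6
Marker side s = 0.17 m; corners in marker frame (Z=0):
  M0 = (-0.0850, +0.0850, 0)
  M1 = (+0.0850, +0.0850, 0)
  M2 = (+0.0850, -0.0850, 0)
  M3 = (-0.0850, -0.0850, 0)
rvec = (0.2751, 0.2323, 0.0023), |rvec| = θ = 0.36007 rad = 20.630°
Rodrigues: sinθ=0.35234, 1−cosθ=0.06413; R = I + sinθ·[k]× + (1−cosθ)·[k]×²:
    [+0.97331 +0.02936 +0.22763]
    [+0.03386 +0.96256 -0.26893]
    [-0.22700 +0.26946 +0.93588]
t = (0.1752, 0.2812, 1.0171) m
M0: Pc = R·M0+t = (+0.09496, +0.36014, +1.05930); u = 550.2·(+0.09496)/1.05930 + 314.2 = 363.5246, v = 432.6·(+0.36014)/1.05930 + 221.6 = 368.6751
M1: Pc = R·M1+t = (+0.26043, +0.36590, +1.02071); u = 550.2·(+0.26043)/1.02071 + 314.2 = 454.5795, v = 432.6·(+0.36590)/1.02071 + 221.6 = 376.6752
M2: Pc = R·M2+t = (+0.25544, +0.20226, +0.97490); u = 550.2·(+0.25544)/0.97490 + 314.2 = 458.3589, v = 432.6·(+0.20226)/0.97490 + 221.6 = 311.3504
M3: Pc = R·M3+t = (+0.08997, +0.19650, +1.01349); u = 550.2·(+0.08997)/1.01349 + 314.2 = 363.0445, v = 432.6·(+0.19650)/1.01349 + 221.6 = 305.4760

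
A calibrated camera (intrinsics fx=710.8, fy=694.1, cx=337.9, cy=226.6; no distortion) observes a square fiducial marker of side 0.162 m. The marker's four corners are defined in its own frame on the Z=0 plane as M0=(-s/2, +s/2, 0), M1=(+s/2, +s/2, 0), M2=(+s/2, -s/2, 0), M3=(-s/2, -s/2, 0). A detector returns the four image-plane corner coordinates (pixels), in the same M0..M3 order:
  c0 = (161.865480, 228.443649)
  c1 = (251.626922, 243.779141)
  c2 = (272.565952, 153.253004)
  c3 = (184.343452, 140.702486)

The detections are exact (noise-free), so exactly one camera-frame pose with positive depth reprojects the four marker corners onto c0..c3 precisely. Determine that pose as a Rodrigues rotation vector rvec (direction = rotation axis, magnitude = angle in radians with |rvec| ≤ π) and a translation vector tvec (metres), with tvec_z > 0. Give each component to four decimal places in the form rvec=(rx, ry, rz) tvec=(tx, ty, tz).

rvec=(-0.1992, 0.1900, 0.1816) tvec=(-0.2048, -0.0620, 1.2050)

Intrinsics K: fx=710.8, fy=694.1, cx=337.9, cy=226.6
Marker side s = 0.162 m; corners in marker frame (Z=0):
  M0 = (-0.0810, +0.0810, 0)
  M1 = (+0.0810, +0.0810, 0)
  M2 = (+0.0810, -0.0810, 0)
  M3 = (-0.0810, -0.0810, 0)
Detected image corners:
  c0 = (161.865480, 228.443649) px
  c1 = (251.626922, 243.779141) px
  c2 = (272.565952, 153.253004) px
  c3 = (184.343452, 140.702486) px
Planar DLT: solve 8×8 A·h = b for H (H[2,2]=1):
  H  [+512.35018 -166.30426 +217.11908]
  H  [+53.46039 +521.71367 +190.91396]
  H  [-0.16970 -0.14814 +1.00000]
B = K⁻¹H; ‖b₁‖=0.829879, ‖b₂‖=0.829879; λ = 2/(‖b₁‖+‖b₂‖) = 1.204995, sign → tz>0 ⇒ λ=+1.204995
r₁ = λ·B[:,0] = (+0.96578,+0.15957,-0.20448); r₂ = λ·B[:,1] = (-0.19707,+0.96400,-0.17851)
r₃ = r₁×r₂ = (+0.16864,+0.21270,+0.96246); SVD([r₁ r₂ r₃]) → R = UVᵀ:
  R  [+0.96578 -0.19707 +0.16864]
  R  [+0.15957 +0.96400 +0.21270]
  R  [-0.20448 -0.17851 +0.96246]
t = (-0.20476, -0.06195, +1.20499) m
tr R = 2.892233; θ = arccos((tr R − 1)/2) = 0.329771 rad = 18.894°
axis k = ((R−Rᵀ)₃₂, (R−Rᵀ)₁₃, (R−Rᵀ)₂₁) / (2 sinθ) = (-0.604043, +0.576112, +0.550660)
rvec = θ·k = (-0.199196, +0.189985, +0.181592)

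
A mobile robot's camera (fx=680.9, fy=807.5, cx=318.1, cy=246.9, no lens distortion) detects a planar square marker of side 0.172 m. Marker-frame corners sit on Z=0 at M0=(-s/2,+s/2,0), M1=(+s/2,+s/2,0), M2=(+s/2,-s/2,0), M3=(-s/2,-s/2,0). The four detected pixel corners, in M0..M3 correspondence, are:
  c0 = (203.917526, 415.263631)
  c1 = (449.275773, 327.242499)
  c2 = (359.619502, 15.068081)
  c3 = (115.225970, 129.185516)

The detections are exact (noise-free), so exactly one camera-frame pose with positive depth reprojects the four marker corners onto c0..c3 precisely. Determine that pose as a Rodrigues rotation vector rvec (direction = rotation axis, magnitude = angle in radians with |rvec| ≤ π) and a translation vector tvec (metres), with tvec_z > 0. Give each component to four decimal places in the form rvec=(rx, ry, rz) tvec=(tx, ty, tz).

Intrinsics K: fx=680.9, fy=807.5, cx=318.1, cy=246.9
Marker side s = 0.172 m; corners in marker frame (Z=0):
  M0 = (-0.0860, +0.0860, 0)
  M1 = (+0.0860, +0.0860, 0)
  M2 = (+0.0860, -0.0860, 0)
  M3 = (-0.0860, -0.0860, 0)
Detected image corners:
  c0 = (203.917526, 415.263631) px
  c1 = (449.275773, 327.242499) px
  c2 = (359.619502, 15.068081) px
  c3 = (115.225970, 129.185516) px
Planar DLT: solve 8×8 A·h = b for H (H[2,2]=1):
  H  [+1294.41942 +558.97339 +277.73389]
  H  [-688.32556 +1768.05499 +225.53591]
  H  [-0.45854 +0.14408 +1.00000]
B = K⁻¹H; ‖b₁‖=2.278559, ‖b₂‖=2.278559; λ = 2/(‖b₁‖+‖b₂‖) = 0.438874, sign → tz>0 ⇒ λ=+0.438874
r₁ = λ·B[:,0] = (+0.92833,-0.31257,-0.20124); r₂ = λ·B[:,1] = (+0.33075,+0.94160,+0.06323)
r₃ = r₁×r₂ = (+0.16972,-0.12526,+0.97750); SVD([r₁ r₂ r₃]) → R = UVᵀ:
  R  [+0.92833 +0.33075 +0.16972]
  R  [-0.31257 +0.94160 -0.12526]
  R  [-0.20124 +0.06323 +0.97750]
t = (-0.02602, -0.01161, +0.43887) m
tr R = 2.847430; θ = arccos((tr R − 1)/2) = 0.393128 rad = 22.525°
axis k = ((R−Rᵀ)₃₂, (R−Rᵀ)₁₃, (R−Rᵀ)₂₁) / (2 sinθ) = (+0.246020, +0.484187, -0.839665)
rvec = θ·k = (+0.096717, +0.190347, -0.330096)

rvec=(0.0967, 0.1903, -0.3301) tvec=(-0.0260, -0.0116, 0.4389)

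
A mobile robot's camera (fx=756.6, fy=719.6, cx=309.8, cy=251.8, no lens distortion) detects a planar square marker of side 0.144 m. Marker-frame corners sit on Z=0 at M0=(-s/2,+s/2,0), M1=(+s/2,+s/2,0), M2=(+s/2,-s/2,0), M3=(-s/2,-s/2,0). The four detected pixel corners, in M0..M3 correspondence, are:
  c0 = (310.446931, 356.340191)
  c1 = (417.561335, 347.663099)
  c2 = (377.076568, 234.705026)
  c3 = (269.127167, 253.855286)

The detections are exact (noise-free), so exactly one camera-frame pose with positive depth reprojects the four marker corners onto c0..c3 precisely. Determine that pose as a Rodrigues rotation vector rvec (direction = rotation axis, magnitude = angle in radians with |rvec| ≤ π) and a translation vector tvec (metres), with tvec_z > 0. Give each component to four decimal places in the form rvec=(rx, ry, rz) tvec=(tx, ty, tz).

Intrinsics K: fx=756.6, fy=719.6, cx=309.8, cy=251.8
Marker side s = 0.144 m; corners in marker frame (Z=0):
  M0 = (-0.0720, +0.0720, 0)
  M1 = (+0.0720, +0.0720, 0)
  M2 = (+0.0720, -0.0720, 0)
  M3 = (-0.0720, -0.0720, 0)
Detected image corners:
  c0 = (310.446931, 356.340191) px
  c1 = (417.561335, 347.663099) px
  c2 = (377.076568, 234.705026) px
  c3 = (269.127167, 253.855286) px
Planar DLT: solve 8×8 A·h = b for H (H[2,2]=1):
  H  [+527.87401 +385.93316 +341.52355]
  H  [-285.73716 +834.70439 +299.60854]
  H  [-0.63691 +0.29619 +1.00000]
B = K⁻¹H; ‖b₁‖=1.163917, ‖b₂‖=1.163917; λ = 2/(‖b₁‖+‖b₂‖) = 0.859168, sign → tz>0 ⇒ λ=+0.859168
r₁ = λ·B[:,0] = (+0.82350,-0.14968,-0.54722); r₂ = λ·B[:,1] = (+0.33405,+0.90755,+0.25448)
r₃ = r₁×r₂ = (+0.45854,-0.39236,+0.79737); SVD([r₁ r₂ r₃]) → R = UVᵀ:
  R  [+0.82350 +0.33405 +0.45854]
  R  [-0.14968 +0.90755 -0.39236]
  R  [-0.54722 +0.25448 +0.79737]
t = (+0.03602, +0.05708, +0.85917) m
tr R = 2.528420; θ = arccos((tr R − 1)/2) = 0.700981 rad = 40.163°
axis k = ((R−Rᵀ)₃₂, (R−Rᵀ)₁₃, (R−Rᵀ)₂₁) / (2 sinθ) = (+0.501449, +0.779693, -0.375003)
rvec = θ·k = (+0.351506, +0.546550, -0.262870)

rvec=(0.3515, 0.5465, -0.2629) tvec=(0.0360, 0.0571, 0.8592)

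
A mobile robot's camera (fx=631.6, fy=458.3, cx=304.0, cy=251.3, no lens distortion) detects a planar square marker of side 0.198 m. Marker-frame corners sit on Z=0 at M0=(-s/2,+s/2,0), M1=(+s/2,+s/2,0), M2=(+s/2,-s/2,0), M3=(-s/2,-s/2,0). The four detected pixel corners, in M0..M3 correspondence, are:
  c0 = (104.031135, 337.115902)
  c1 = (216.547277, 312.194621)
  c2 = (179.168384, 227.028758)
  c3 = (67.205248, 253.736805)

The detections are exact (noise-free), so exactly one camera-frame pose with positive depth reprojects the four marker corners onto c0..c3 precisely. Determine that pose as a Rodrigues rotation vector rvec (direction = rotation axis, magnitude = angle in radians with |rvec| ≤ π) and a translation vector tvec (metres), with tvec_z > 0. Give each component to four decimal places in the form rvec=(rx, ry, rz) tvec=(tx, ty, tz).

rvec=(0.0261, 0.1047, -0.3058) tvec=(-0.2645, 0.0703, 1.0259)

Intrinsics K: fx=631.6, fy=458.3, cx=304.0, cy=251.3
Marker side s = 0.198 m; corners in marker frame (Z=0):
  M0 = (-0.0990, +0.0990, 0)
  M1 = (+0.0990, +0.0990, 0)
  M2 = (+0.0990, -0.0990, 0)
  M3 = (-0.0990, -0.0990, 0)
Detected image corners:
  c0 = (104.031135, 337.115902) px
  c1 = (216.547277, 312.194621) px
  c2 = (179.168384, 227.028758) px
  c3 = (67.205248, 253.736805) px
Planar DLT: solve 8×8 A·h = b for H (H[2,2]=1):
  H  [+552.10509 +188.72456 +141.17686]
  H  [-159.79934 +428.26923 +282.69194]
  H  [-0.10416 +0.00955 +1.00000]
B = K⁻¹H; ‖b₁‖=0.974748, ‖b₂‖=0.974748; λ = 2/(‖b₁‖+‖b₂‖) = 1.025906, sign → tz>0 ⇒ λ=+1.025906
r₁ = λ·B[:,0] = (+0.94821,-0.29912,-0.10686); r₂ = λ·B[:,1] = (+0.30183,+0.95331,+0.00979)
r₃ = r₁×r₂ = (+0.09894,-0.04154,+0.99423); SVD([r₁ r₂ r₃]) → R = UVᵀ:
  R  [+0.94821 +0.30183 +0.09894]
  R  [-0.29912 +0.95331 -0.04154]
  R  [-0.10686 +0.00979 +0.99423]
t = (-0.26447, +0.07027, +1.02591) m
tr R = 2.895752; θ = arccos((tr R − 1)/2) = 0.324294 rad = 18.581°
axis k = ((R−Rᵀ)₃₂, (R−Rᵀ)₁₃, (R−Rᵀ)₂₁) / (2 sinθ) = (+0.080551, +0.322924, -0.942991)
rvec = θ·k = (+0.026122, +0.104723, -0.305807)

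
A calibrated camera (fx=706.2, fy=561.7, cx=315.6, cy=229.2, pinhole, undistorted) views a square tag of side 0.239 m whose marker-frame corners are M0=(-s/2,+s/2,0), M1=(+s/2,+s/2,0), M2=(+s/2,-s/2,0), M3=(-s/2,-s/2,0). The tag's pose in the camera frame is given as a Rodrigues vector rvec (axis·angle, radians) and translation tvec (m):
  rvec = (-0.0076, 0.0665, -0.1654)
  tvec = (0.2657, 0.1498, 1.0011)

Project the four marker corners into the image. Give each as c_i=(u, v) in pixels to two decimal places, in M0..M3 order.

c0=(433.18, 389.43) c1=(602.53, 369.65) c2=(573.76, 236.11) c3=(405.38, 257.90)

Intrinsics K: fx=706.2, fy=561.7, cx=315.6, cy=229.2
Marker side s = 0.239 m; corners in marker frame (Z=0):
  M0 = (-0.1195, +0.1195, 0)
  M1 = (+0.1195, +0.1195, 0)
  M2 = (+0.1195, -0.1195, 0)
  M3 = (-0.1195, -0.1195, 0)
rvec = (-0.0076, 0.0665, -0.1654), |rvec| = θ = 0.17843 rad = 10.223°
Rodrigues: sinθ=0.17748, 1−cosθ=0.01588; R = I + sinθ·[k]× + (1−cosθ)·[k]×²:
    [+0.98415 +0.16427 +0.06677]
    [-0.16478 +0.98633 +0.00207]
    [-0.06552 -0.01304 +0.99777]
t = (0.2657, 0.1498, 1.0011) m
M0: Pc = R·M0+t = (+0.16772, +0.28736, +1.00737); u = 706.2·(+0.16772)/1.00737 + 315.6 = 433.1802, v = 561.7·(+0.28736)/1.00737 + 229.2 = 389.4274
M1: Pc = R·M1+t = (+0.40294, +0.24798, +0.99171); u = 706.2·(+0.40294)/0.99171 + 315.6 = 602.5321, v = 561.7·(+0.24798)/0.99171 + 229.2 = 369.6520
M2: Pc = R·M2+t = (+0.36368, +0.01224, +0.99483); u = 706.2·(+0.36368)/0.99483 + 315.6 = 573.7627, v = 561.7·(+0.01224)/0.99483 + 229.2 = 236.1126
M3: Pc = R·M3+t = (+0.12846, +0.05162, +1.01049); u = 706.2·(+0.12846)/1.01049 + 315.6 = 405.3791, v = 561.7·(+0.05162)/1.01049 + 229.2 = 257.8964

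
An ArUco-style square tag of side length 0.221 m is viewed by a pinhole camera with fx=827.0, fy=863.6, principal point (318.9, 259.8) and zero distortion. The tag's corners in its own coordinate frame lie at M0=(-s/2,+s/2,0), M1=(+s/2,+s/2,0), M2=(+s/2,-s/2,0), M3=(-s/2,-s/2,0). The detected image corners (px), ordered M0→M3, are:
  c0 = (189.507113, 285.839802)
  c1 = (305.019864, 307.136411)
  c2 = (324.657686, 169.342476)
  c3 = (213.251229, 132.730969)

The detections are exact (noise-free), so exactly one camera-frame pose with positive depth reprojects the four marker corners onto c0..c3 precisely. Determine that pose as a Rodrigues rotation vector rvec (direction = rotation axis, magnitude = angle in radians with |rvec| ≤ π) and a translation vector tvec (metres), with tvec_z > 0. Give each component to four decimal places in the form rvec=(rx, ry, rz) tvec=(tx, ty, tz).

Intrinsics K: fx=827.0, fy=863.6, cx=318.9, cy=259.8
Marker side s = 0.221 m; corners in marker frame (Z=0):
  M0 = (-0.1105, +0.1105, 0)
  M1 = (+0.1105, +0.1105, 0)
  M2 = (+0.1105, -0.1105, 0)
  M3 = (-0.1105, -0.1105, 0)
Detected image corners:
  c0 = (189.507113, 285.839802) px
  c1 = (305.019864, 307.136411) px
  c2 = (324.657686, 169.342476) px
  c3 = (213.251229, 132.730969) px
Planar DLT: solve 8×8 A·h = b for H (H[2,2]=1):
  H  [+639.88960 -115.71724 +261.26685]
  H  [+241.00889 +640.60687 +223.98422]
  H  [+0.49037 -0.07001 +1.00000]
B = K⁻¹H; ‖b₁‖=0.774334, ‖b₂‖=0.774334; λ = 2/(‖b₁‖+‖b₂‖) = 1.291432, sign → tz>0 ⇒ λ=+1.291432
r₁ = λ·B[:,0] = (+0.75504,+0.16989,+0.63328); r₂ = λ·B[:,1] = (-0.14584,+0.98517,-0.09042)
r₃ = r₁×r₂ = (-0.63925,-0.02408,+0.76862); SVD([r₁ r₂ r₃]) → R = UVᵀ:
  R  [+0.75504 -0.14584 -0.63925]
  R  [+0.16989 +0.98517 -0.02408]
  R  [+0.63328 -0.09042 +0.76862]
t = (-0.09000, -0.05356, +1.29143) m
tr R = 2.508831; θ = arccos((tr R − 1)/2) = 0.716033 rad = 41.026°
axis k = ((R−Rᵀ)₃₂, (R−Rᵀ)₁₃, (R−Rᵀ)₂₁) / (2 sinθ) = (-0.050529, -0.969333, +0.240501)
rvec = θ·k = (-0.036181, -0.694075, +0.172207)

rvec=(-0.0362, -0.6941, 0.1722) tvec=(-0.0900, -0.0536, 1.2914)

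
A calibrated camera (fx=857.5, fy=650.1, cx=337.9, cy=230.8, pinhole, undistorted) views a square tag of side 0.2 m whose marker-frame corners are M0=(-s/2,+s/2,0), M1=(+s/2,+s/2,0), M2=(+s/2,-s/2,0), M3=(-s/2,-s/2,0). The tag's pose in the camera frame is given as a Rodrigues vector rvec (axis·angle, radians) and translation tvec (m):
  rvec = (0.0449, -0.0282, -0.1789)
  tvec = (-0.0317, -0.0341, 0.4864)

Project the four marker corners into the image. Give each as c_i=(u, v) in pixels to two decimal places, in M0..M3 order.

c0=(140.78, 339.95) c1=(484.53, 291.86) c2=(424.59, 29.02) c3=(73.49, 75.42)

Intrinsics K: fx=857.5, fy=650.1, cx=337.9, cy=230.8
Marker side s = 0.2 m; corners in marker frame (Z=0):
  M0 = (-0.1000, +0.1000, 0)
  M1 = (+0.1000, +0.1000, 0)
  M2 = (+0.1000, -0.1000, 0)
  M3 = (-0.1000, -0.1000, 0)
rvec = (0.0449, -0.0282, -0.1789), |rvec| = θ = 0.18659 rad = 10.691°
Rodrigues: sinθ=0.18551, 1−cosθ=0.01736; R = I + sinθ·[k]× + (1−cosθ)·[k]×²:
    [+0.98365 +0.17723 -0.03204]
    [-0.17849 +0.98304 -0.04212]
    [+0.02403 +0.04716 +0.99860]
t = (-0.0317, -0.0341, 0.4864) m
M0: Pc = R·M0+t = (-0.11234, +0.08205, +0.48871); u = 857.5·(-0.11234)/0.48871 + 337.9 = 140.7844, v = 650.1·(+0.08205)/0.48871 + 230.8 = 339.9499
M1: Pc = R·M1+t = (+0.08439, +0.04635, +0.49352); u = 857.5·(+0.08439)/0.49352 + 337.9 = 484.5260, v = 650.1·(+0.04635)/0.49352 + 230.8 = 291.8615
M2: Pc = R·M2+t = (+0.04894, -0.15025, +0.48409); u = 857.5·(+0.04894)/0.48409 + 337.9 = 424.5936, v = 650.1·(-0.15025)/0.48409 + 230.8 = 29.0190
M3: Pc = R·M3+t = (-0.14779, -0.11455, +0.47928); u = 857.5·(-0.14779)/0.47928 + 337.9 = 73.4870, v = 650.1·(-0.11455)/0.47928 + 230.8 = 75.4178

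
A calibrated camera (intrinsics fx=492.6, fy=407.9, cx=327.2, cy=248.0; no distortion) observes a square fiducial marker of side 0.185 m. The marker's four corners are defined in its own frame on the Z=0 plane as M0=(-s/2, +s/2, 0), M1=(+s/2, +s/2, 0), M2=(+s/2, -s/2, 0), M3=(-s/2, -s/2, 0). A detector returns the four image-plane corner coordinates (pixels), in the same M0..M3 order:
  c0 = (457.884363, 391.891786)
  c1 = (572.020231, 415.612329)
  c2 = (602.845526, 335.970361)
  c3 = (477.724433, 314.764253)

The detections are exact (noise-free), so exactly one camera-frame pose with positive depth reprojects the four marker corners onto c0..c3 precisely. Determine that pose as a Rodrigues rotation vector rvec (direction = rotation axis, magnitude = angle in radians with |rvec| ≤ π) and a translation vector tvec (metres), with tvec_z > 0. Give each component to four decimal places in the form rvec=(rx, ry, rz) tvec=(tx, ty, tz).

rvec=(0.3427, 0.2704, 0.1304) tvec=(0.3235, 0.2321, 0.8037)

Intrinsics K: fx=492.6, fy=407.9, cx=327.2, cy=248.0
Marker side s = 0.185 m; corners in marker frame (Z=0):
  M0 = (-0.0925, +0.0925, 0)
  M1 = (+0.0925, +0.0925, 0)
  M2 = (+0.0925, -0.0925, 0)
  M3 = (-0.0925, -0.0925, 0)
Detected image corners:
  c0 = (457.884363, 391.891786) px
  c1 = (572.020231, 415.612329) px
  c2 = (602.845526, 335.970361) px
  c3 = (477.724433, 314.764253) px
Planar DLT: solve 8×8 A·h = b for H (H[2,2]=1):
  H  [+488.43963 +92.52737 +525.46443]
  H  [+13.20878 +581.49623 +365.82154]
  H  [-0.29758 +0.43335 +1.00000]
B = K⁻¹H; ‖b₁‖=1.244306, ‖b₂‖=1.244306; λ = 2/(‖b₁‖+‖b₂‖) = 0.803661, sign → tz>0 ⇒ λ=+0.803661
r₁ = λ·B[:,0] = (+0.95573,+0.17143,-0.23916); r₂ = λ·B[:,1] = (-0.08037,+0.93394,+0.34827)
r₃ = r₁×r₂ = (+0.28306,-0.31363,+0.90637); SVD([r₁ r₂ r₃]) → R = UVᵀ:
  R  [+0.95573 -0.08037 +0.28306]
  R  [+0.17143 +0.93394 -0.31363]
  R  [-0.23916 +0.34827 +0.90637]
t = (+0.32346, +0.23214, +0.80366) m
tr R = 2.796046; θ = arccos((tr R − 1)/2) = 0.455541 rad = 26.101°
axis k = ((R−Rᵀ)₃₂, (R−Rᵀ)₁₃, (R−Rᵀ)₂₁) / (2 sinθ) = (+0.752239, +0.593499, +0.286174)
rvec = θ·k = (+0.342676, +0.270363, +0.130364)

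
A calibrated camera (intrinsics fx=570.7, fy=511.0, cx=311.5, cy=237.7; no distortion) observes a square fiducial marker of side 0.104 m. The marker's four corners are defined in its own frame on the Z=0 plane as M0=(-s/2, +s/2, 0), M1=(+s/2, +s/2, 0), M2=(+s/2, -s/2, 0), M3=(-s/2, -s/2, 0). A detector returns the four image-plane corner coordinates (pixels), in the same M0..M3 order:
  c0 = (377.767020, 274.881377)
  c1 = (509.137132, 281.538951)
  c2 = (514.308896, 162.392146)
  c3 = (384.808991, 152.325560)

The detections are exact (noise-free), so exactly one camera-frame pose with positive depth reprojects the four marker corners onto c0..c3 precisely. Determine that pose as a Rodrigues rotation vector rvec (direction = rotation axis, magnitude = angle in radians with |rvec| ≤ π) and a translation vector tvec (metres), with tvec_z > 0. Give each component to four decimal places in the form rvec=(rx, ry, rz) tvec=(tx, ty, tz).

rvec=(-0.0510, -0.1245, 0.0612) tvec=(0.1042, -0.0173, 0.4375)

Intrinsics K: fx=570.7, fy=511.0, cx=311.5, cy=237.7
Marker side s = 0.104 m; corners in marker frame (Z=0):
  M0 = (-0.0520, +0.0520, 0)
  M1 = (+0.0520, +0.0520, 0)
  M2 = (+0.0520, -0.0520, 0)
  M3 = (-0.0520, -0.0520, 0)
Detected image corners:
  c0 = (377.767020, 274.881377) px
  c1 = (509.137132, 281.538951) px
  c2 = (514.308896, 162.392146) px
  c3 = (384.808991, 152.325560) px
Planar DLT: solve 8×8 A·h = b for H (H[2,2]=1):
  H  [+1379.08644 -114.29704 +447.47443]
  H  [+141.46157 +1134.62156 +217.45333]
  H  [+0.27987 -0.12476 +1.00000]
B = K⁻¹H; ‖b₁‖=2.285669, ‖b₂‖=2.285669; λ = 2/(‖b₁‖+‖b₂‖) = 0.437509, sign → tz>0 ⇒ λ=+0.437509
r₁ = λ·B[:,0] = (+0.99040,+0.06416,+0.12244); r₂ = λ·B[:,1] = (-0.05783,+0.99683,-0.05459)
r₃ = r₁×r₂ = (-0.12556,+0.04698,+0.99097); SVD([r₁ r₂ r₃]) → R = UVᵀ:
  R  [+0.99040 -0.05783 -0.12556]
  R  [+0.06416 +0.99683 +0.04698]
  R  [+0.12244 -0.05459 +0.99097]
t = (+0.10424, -0.01733, +0.43751) m
tr R = 2.978206; θ = arccos((tr R − 1)/2) = 0.147763 rad = 8.466°
axis k = ((R−Rᵀ)₃₂, (R−Rᵀ)₁₃, (R−Rᵀ)₂₁) / (2 sinθ) = (-0.344933, -0.842251, +0.414288)
rvec = θ·k = (-0.050968, -0.124454, +0.061217)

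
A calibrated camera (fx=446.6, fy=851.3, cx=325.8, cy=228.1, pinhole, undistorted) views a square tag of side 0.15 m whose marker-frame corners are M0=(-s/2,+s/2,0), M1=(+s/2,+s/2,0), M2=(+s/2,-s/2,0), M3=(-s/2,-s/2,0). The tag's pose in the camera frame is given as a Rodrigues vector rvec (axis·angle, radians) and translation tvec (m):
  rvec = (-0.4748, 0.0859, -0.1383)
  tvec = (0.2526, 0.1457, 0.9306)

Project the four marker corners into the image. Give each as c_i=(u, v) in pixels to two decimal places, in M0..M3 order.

Intrinsics K: fx=446.6, fy=851.3, cx=325.8, cy=228.1
Marker side s = 0.15 m; corners in marker frame (Z=0):
  M0 = (-0.0750, +0.0750, 0)
  M1 = (+0.0750, +0.0750, 0)
  M2 = (+0.0750, -0.0750, 0)
  M3 = (-0.0750, -0.0750, 0)
rvec = (-0.4748, 0.0859, -0.1383), |rvec| = θ = 0.50194 rad = 28.759°
Rodrigues: sinθ=0.48112, 1−cosθ=0.12335; R = I + sinθ·[k]× + (1−cosθ)·[k]×²:
    [+0.98702 +0.11260 +0.11449]
    [-0.15253 +0.88026 +0.44930]
    [-0.05019 -0.46093 +0.88602]
t = (0.2526, 0.1457, 0.9306) m
M0: Pc = R·M0+t = (+0.18702, +0.22316, +0.89979); u = 446.6·(+0.18702)/0.89979 + 325.8 = 418.6237, v = 851.3·(+0.22316)/0.89979 + 228.1 = 439.2327
M1: Pc = R·M1+t = (+0.33507, +0.20028, +0.89227); u = 446.6·(+0.33507)/0.89227 + 325.8 = 493.5111, v = 851.3·(+0.20028)/0.89227 + 228.1 = 419.1845
M2: Pc = R·M2+t = (+0.31818, +0.06824, +0.96141); u = 446.6·(+0.31818)/0.96141 + 325.8 = 473.6045, v = 851.3·(+0.06824)/0.96141 + 228.1 = 288.5249
M3: Pc = R·M3+t = (+0.17013, +0.09112, +0.96893); u = 446.6·(+0.17013)/0.96893 + 325.8 = 404.2154, v = 851.3·(+0.09112)/0.96893 + 228.1 = 308.1577

c0=(418.62, 439.23) c1=(493.51, 419.18) c2=(473.60, 288.52) c3=(404.22, 308.16)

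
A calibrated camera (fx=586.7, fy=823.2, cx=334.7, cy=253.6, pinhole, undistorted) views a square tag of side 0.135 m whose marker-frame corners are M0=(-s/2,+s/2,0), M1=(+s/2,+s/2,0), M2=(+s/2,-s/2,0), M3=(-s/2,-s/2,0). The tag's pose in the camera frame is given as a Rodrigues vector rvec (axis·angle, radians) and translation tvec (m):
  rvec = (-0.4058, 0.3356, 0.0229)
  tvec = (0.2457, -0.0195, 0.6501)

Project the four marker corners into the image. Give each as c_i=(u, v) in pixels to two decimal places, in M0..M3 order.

c0=(494.48, 311.66) c1=(630.35, 307.64) c2=(617.65, 147.16) c3=(492.66, 160.96)

Intrinsics K: fx=586.7, fy=823.2, cx=334.7, cy=253.6
Marker side s = 0.135 m; corners in marker frame (Z=0):
  M0 = (-0.0675, +0.0675, 0)
  M1 = (+0.0675, +0.0675, 0)
  M2 = (+0.0675, -0.0675, 0)
  M3 = (-0.0675, -0.0675, 0)
rvec = (-0.4058, 0.3356, 0.0229), |rvec| = θ = 0.52709 rad = 30.200°
Rodrigues: sinθ=0.50302, 1−cosθ=0.13573; R = I + sinθ·[k]× + (1−cosθ)·[k]×²:
    [+0.94472 -0.08839 +0.31573]
    [-0.04468 +0.91930 +0.39102]
    [-0.32481 -0.38351 +0.86453]
t = (0.2457, -0.0195, 0.6501) m
M0: Pc = R·M0+t = (+0.17597, +0.04557, +0.64614); u = 586.7·(+0.17597)/0.64614 + 334.7 = 494.4783, v = 823.2·(+0.04557)/0.64614 + 253.6 = 311.6553
M1: Pc = R·M1+t = (+0.30350, +0.03954, +0.60229); u = 586.7·(+0.30350)/0.60229 + 334.7 = 630.3478, v = 823.2·(+0.03954)/0.60229 + 253.6 = 307.6384
M2: Pc = R·M2+t = (+0.31543, -0.08457, +0.65406); u = 586.7·(+0.31543)/0.65406 + 334.7 = 617.6479, v = 823.2·(-0.08457)/0.65406 + 253.6 = 147.1629
M3: Pc = R·M3+t = (+0.18790, -0.07854, +0.69791); u = 586.7·(+0.18790)/0.69791 + 334.7 = 492.6559, v = 823.2·(-0.07854)/0.69791 + 253.6 = 160.9645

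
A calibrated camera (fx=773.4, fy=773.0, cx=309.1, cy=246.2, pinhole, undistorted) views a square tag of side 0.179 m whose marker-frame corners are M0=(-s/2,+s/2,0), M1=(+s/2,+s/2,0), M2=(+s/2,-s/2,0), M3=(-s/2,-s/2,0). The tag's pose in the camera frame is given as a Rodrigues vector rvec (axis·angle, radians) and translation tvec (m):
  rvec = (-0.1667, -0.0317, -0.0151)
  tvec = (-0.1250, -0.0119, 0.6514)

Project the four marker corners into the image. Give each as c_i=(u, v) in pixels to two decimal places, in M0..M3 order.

Intrinsics K: fx=773.4, fy=773.0, cx=309.1, cy=246.2
Marker side s = 0.179 m; corners in marker frame (Z=0):
  M0 = (-0.0895, +0.0895, 0)
  M1 = (+0.0895, +0.0895, 0)
  M2 = (+0.0895, -0.0895, 0)
  M3 = (-0.0895, -0.0895, 0)
rvec = (-0.1667, -0.0317, -0.0151), |rvec| = θ = 0.17036 rad = 9.761°
Rodrigues: sinθ=0.16954, 1−cosθ=0.01448; R = I + sinθ·[k]× + (1−cosθ)·[k]×²:
    [+0.99939 +0.01766 -0.03029]
    [-0.01239 +0.98603 +0.16613]
    [+0.03280 -0.16566 +0.98564]
t = (-0.1250, -0.0119, 0.6514) m
M0: Pc = R·M0+t = (-0.21286, +0.07746, +0.63364); u = 773.4·(-0.21286)/0.63364 + 309.1 = 49.2843, v = 773.0·(+0.07746)/0.63364 + 246.2 = 340.6944
M1: Pc = R·M1+t = (-0.03397, +0.07524, +0.63951); u = 773.4·(-0.03397)/0.63951 + 309.1 = 268.0128, v = 773.0·(+0.07524)/0.63951 + 246.2 = 337.1458
M2: Pc = R·M2+t = (-0.03714, -0.10126, +0.66916); u = 773.4·(-0.03714)/0.66916 + 309.1 = 266.1793, v = 773.0·(-0.10126)/0.66916 + 246.2 = 129.2288
M3: Pc = R·M3+t = (-0.21603, -0.09904, +0.66329); u = 773.4·(-0.21603)/0.66329 + 309.1 = 57.2128, v = 773.0·(-0.09904)/0.66329 + 246.2 = 130.7783

c0=(49.28, 340.69) c1=(268.01, 337.15) c2=(266.18, 129.23) c3=(57.21, 130.78)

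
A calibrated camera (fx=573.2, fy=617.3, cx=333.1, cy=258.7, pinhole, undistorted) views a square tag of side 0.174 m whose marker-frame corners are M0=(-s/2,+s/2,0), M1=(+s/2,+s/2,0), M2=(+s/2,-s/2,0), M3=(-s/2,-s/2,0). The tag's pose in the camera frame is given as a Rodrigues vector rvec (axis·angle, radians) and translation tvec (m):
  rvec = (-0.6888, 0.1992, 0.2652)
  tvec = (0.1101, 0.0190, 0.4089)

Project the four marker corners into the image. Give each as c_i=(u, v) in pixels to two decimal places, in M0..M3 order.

c0=(334.73, 369.51) c1=(618.30, 441.24) c2=(620.04, 216.07) c3=(397.29, 181.39)

Intrinsics K: fx=573.2, fy=617.3, cx=333.1, cy=258.7
Marker side s = 0.174 m; corners in marker frame (Z=0):
  M0 = (-0.0870, +0.0870, 0)
  M1 = (+0.0870, +0.0870, 0)
  M2 = (+0.0870, -0.0870, 0)
  M3 = (-0.0870, -0.0870, 0)
rvec = (-0.6888, 0.1992, 0.2652), |rvec| = θ = 0.76450 rad = 43.803°
Rodrigues: sinθ=0.69217, 1−cosθ=0.27827; R = I + sinθ·[k]× + (1−cosθ)·[k]×²:
    [+0.94762 -0.30544 +0.09338]
    [+0.17478 +0.74062 +0.64879]
    [-0.26733 -0.59849 +0.75522]
t = (0.1101, 0.0190, 0.4089) m
M0: Pc = R·M0+t = (+0.00108, +0.06823, +0.38009); u = 573.2·(+0.00108)/0.38009 + 333.1 = 334.7343, v = 617.3·(+0.06823)/0.38009 + 258.7 = 369.5085
M1: Pc = R·M1+t = (+0.16597, +0.09864, +0.33357); u = 573.2·(+0.16597)/0.33357 + 333.1 = 618.2957, v = 617.3·(+0.09864)/0.33357 + 258.7 = 441.2402
M2: Pc = R·M2+t = (+0.21912, -0.03023, +0.43771); u = 573.2·(+0.21912)/0.43771 + 333.1 = 620.0416, v = 617.3·(-0.03023)/0.43771 + 258.7 = 216.0697
M3: Pc = R·M3+t = (+0.05423, -0.06064, +0.48423); u = 573.2·(+0.05423)/0.48423 + 333.1 = 397.2947, v = 617.3·(-0.06064)/0.48423 + 258.7 = 181.3945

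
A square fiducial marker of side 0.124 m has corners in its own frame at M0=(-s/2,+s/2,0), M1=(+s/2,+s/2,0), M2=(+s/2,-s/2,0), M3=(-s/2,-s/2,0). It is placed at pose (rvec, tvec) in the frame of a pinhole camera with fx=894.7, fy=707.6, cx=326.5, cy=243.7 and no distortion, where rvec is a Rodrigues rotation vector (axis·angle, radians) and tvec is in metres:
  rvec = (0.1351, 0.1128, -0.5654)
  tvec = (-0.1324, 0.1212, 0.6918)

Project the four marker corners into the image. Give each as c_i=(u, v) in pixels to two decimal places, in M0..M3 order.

Intrinsics K: fx=894.7, fy=707.6, cx=326.5, cy=243.7
Marker side s = 0.124 m; corners in marker frame (Z=0):
  M0 = (-0.0620, +0.0620, 0)
  M1 = (+0.0620, +0.0620, 0)
  M2 = (+0.0620, -0.0620, 0)
  M3 = (-0.0620, -0.0620, 0)
rvec = (0.1351, 0.1128, -0.5654), |rvec| = θ = 0.59216 rad = 33.928°
Rodrigues: sinθ=0.55815, 1−cosθ=0.17026; R = I + sinθ·[k]× + (1−cosθ)·[k]×²:
    [+0.83860 +0.54033 +0.06923]
    [-0.52553 +0.83592 -0.15831]
    [-0.14341 +0.09637 +0.98496]
t = (-0.1324, 0.1212, 0.6918) m
M0: Pc = R·M0+t = (-0.15089, +0.20561, +0.70667); u = 894.7·(-0.15089)/0.70667 + 326.5 = 135.4571, v = 707.6·(+0.20561)/0.70667 + 243.7 = 449.5813
M1: Pc = R·M1+t = (-0.04691, +0.14044, +0.68888); u = 894.7·(-0.04691)/0.68888 + 326.5 = 265.5796, v = 707.6·(+0.14044)/0.68888 + 243.7 = 387.9595
M2: Pc = R·M2+t = (-0.11391, +0.03679, +0.67693); u = 894.7·(-0.11391)/0.67693 + 326.5 = 175.9491, v = 707.6·(+0.03679)/0.67693 + 243.7 = 282.1570
M3: Pc = R·M3+t = (-0.21789, +0.10196, +0.69472); u = 894.7·(-0.21789)/0.69472 + 326.5 = 45.8826, v = 707.6·(+0.10196)/0.69472 + 243.7 = 347.5470

c0=(135.46, 449.58) c1=(265.58, 387.96) c2=(175.95, 282.16) c3=(45.88, 347.55)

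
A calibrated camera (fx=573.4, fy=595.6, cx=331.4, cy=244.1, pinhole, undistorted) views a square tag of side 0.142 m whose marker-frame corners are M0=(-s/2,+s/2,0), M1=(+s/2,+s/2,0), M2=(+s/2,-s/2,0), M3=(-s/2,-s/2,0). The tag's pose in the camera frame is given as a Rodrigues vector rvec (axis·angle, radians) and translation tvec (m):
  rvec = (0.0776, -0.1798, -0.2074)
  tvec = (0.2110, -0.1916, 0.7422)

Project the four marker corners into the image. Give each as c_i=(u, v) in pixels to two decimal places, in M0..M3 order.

c0=(453.32, 157.37) c1=(552.46, 136.60) c2=(534.92, 24.27) c3=(433.35, 41.69)

Intrinsics K: fx=573.4, fy=595.6, cx=331.4, cy=244.1
Marker side s = 0.142 m; corners in marker frame (Z=0):
  M0 = (-0.0710, +0.0710, 0)
  M1 = (+0.0710, +0.0710, 0)
  M2 = (+0.0710, -0.0710, 0)
  M3 = (-0.0710, -0.0710, 0)
rvec = (0.0776, -0.1798, -0.2074), |rvec| = θ = 0.28524 rad = 16.343°
Rodrigues: sinθ=0.28139, 1−cosθ=0.04041; R = I + sinθ·[k]× + (1−cosθ)·[k]×²:
    [+0.96258 +0.19767 -0.18536]
    [-0.21153 +0.97565 -0.05803]
    [+0.16938 +0.09507 +0.98095]
t = (0.2110, -0.1916, 0.7422) m
M0: Pc = R·M0+t = (+0.15669, -0.10731, +0.73692); u = 573.4·(+0.15669)/0.73692 + 331.4 = 453.3212, v = 595.6·(-0.10731)/0.73692 + 244.1 = 157.3690
M1: Pc = R·M1+t = (+0.29338, -0.13735, +0.76098); u = 573.4·(+0.29338)/0.76098 + 331.4 = 552.4621, v = 595.6·(-0.13735)/0.76098 + 244.1 = 136.6010
M2: Pc = R·M2+t = (+0.26531, -0.27589, +0.74748); u = 573.4·(+0.26531)/0.74748 + 331.4 = 534.9224, v = 595.6·(-0.27589)/0.74748 + 244.1 = 24.2671
M3: Pc = R·M3+t = (+0.12862, -0.24585, +0.72342); u = 573.4·(+0.12862)/0.72342 + 331.4 = 433.3483, v = 595.6·(-0.24585)/0.72342 + 244.1 = 41.6880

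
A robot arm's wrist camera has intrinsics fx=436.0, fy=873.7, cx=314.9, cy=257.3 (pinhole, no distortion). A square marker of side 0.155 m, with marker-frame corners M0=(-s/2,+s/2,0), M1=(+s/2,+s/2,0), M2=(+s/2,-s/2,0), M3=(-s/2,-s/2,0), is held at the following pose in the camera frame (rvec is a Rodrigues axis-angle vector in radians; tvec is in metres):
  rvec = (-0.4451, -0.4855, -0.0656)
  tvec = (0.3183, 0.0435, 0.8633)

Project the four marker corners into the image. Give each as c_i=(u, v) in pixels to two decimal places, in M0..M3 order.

c0=(458.64, 378.07) c1=(515.52, 374.79) c2=(490.22, 235.61) c3=(435.30, 226.97)

Intrinsics K: fx=436.0, fy=873.7, cx=314.9, cy=257.3
Marker side s = 0.155 m; corners in marker frame (Z=0):
  M0 = (-0.0775, +0.0775, 0)
  M1 = (+0.0775, +0.0775, 0)
  M2 = (+0.0775, -0.0775, 0)
  M3 = (-0.0775, -0.0775, 0)
rvec = (-0.4451, -0.4855, -0.0656), |rvec| = θ = 0.66191 rad = 37.925°
Rodrigues: sinθ=0.61463, 1−cosθ=0.21118; R = I + sinθ·[k]× + (1−cosθ)·[k]×²:
    [+0.88431 +0.16507 -0.43674]
    [+0.04325 +0.90243 +0.42865]
    [+0.46489 -0.39795 +0.79089]
t = (0.3183, 0.0435, 0.8633) m
M0: Pc = R·M0+t = (+0.26256, +0.11009, +0.79643); u = 436.0·(+0.26256)/0.79643 + 314.9 = 458.6362, v = 873.7·(+0.11009)/0.79643 + 257.3 = 378.0677
M1: Pc = R·M1+t = (+0.39963, +0.11679, +0.86849); u = 436.0·(+0.39963)/0.86849 + 314.9 = 515.5217, v = 873.7·(+0.11679)/0.86849 + 257.3 = 374.7911
M2: Pc = R·M2+t = (+0.37404, -0.02309, +0.93017); u = 436.0·(+0.37404)/0.93017 + 314.9 = 490.2247, v = 873.7·(-0.02309)/0.93017 + 257.3 = 235.6147
M3: Pc = R·M3+t = (+0.23697, -0.02979, +0.85811); u = 436.0·(+0.23697)/0.85811 + 314.9 = 435.3039, v = 873.7·(-0.02979)/0.85811 + 257.3 = 226.9687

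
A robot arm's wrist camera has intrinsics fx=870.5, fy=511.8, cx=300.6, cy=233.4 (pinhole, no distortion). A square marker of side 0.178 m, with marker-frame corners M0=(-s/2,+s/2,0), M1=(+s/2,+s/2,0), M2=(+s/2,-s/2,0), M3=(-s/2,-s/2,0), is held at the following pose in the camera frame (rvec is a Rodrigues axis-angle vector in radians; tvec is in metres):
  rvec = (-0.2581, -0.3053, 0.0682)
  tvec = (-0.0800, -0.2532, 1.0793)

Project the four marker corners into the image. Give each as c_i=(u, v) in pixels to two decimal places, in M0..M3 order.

Intrinsics K: fx=870.5, fy=511.8, cx=300.6, cy=233.4
Marker side s = 0.178 m; corners in marker frame (Z=0):
  M0 = (-0.0890, +0.0890, 0)
  M1 = (+0.0890, +0.0890, 0)
  M2 = (+0.0890, -0.0890, 0)
  M3 = (-0.0890, -0.0890, 0)
rvec = (-0.2581, -0.3053, 0.0682), |rvec| = θ = 0.40556 rad = 23.237°
Rodrigues: sinθ=0.39453, 1−cosθ=0.08112; R = I + sinθ·[k]× + (1−cosθ)·[k]×²:
    [+0.95174 -0.02748 -0.30568]
    [+0.10521 +0.96485 +0.24081]
    [+0.28832 -0.26135 +0.92118]
t = (-0.0800, -0.2532, 1.0793) m
M0: Pc = R·M0+t = (-0.16715, -0.17669, +1.03038); u = 870.5·(-0.16715)/1.03038 + 300.6 = 159.3853, v = 511.8·(-0.17669)/1.03038 + 233.4 = 145.6355
M1: Pc = R·M1+t = (+0.00226, -0.15796, +1.08170); u = 870.5·(+0.00226)/1.08170 + 300.6 = 302.4176, v = 511.8·(-0.15796)/1.08170 + 233.4 = 158.6600
M2: Pc = R·M2+t = (+0.00715, -0.32971, +1.12822); u = 870.5·(+0.00715)/1.12822 + 300.6 = 306.1172, v = 511.8·(-0.32971)/1.12822 + 233.4 = 83.8328
M3: Pc = R·M3+t = (-0.16226, -0.34844, +1.07690); u = 870.5·(-0.16226)/1.07690 + 300.6 = 169.4401, v = 511.8·(-0.34844)/1.07690 + 233.4 = 67.8050

c0=(159.39, 145.64) c1=(302.42, 158.66) c2=(306.12, 83.83) c3=(169.44, 67.81)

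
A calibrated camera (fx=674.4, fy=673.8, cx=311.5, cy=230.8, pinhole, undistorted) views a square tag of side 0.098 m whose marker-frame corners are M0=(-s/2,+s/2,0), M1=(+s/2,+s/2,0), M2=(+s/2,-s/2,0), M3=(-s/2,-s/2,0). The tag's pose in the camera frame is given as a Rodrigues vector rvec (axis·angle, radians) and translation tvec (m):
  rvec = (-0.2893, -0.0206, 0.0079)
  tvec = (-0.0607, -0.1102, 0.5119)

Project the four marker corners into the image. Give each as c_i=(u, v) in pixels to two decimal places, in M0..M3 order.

c0=(162.33, 144.35) c1=(295.35, 146.10) c2=(296.81, 30.46) c3=(170.89, 28.40)

Intrinsics K: fx=674.4, fy=673.8, cx=311.5, cy=230.8
Marker side s = 0.098 m; corners in marker frame (Z=0):
  M0 = (-0.0490, +0.0490, 0)
  M1 = (+0.0490, +0.0490, 0)
  M2 = (+0.0490, -0.0490, 0)
  M3 = (-0.0490, -0.0490, 0)
rvec = (-0.2893, -0.0206, 0.0079), |rvec| = θ = 0.29014 rad = 16.624°
Rodrigues: sinθ=0.28609, 1−cosθ=0.04180; R = I + sinθ·[k]× + (1−cosθ)·[k]×²:
    [+0.99976 -0.00483 -0.02145]
    [+0.01075 +0.95841 +0.28518]
    [+0.01918 -0.28534 +0.95823]
t = (-0.0607, -0.1102, 0.5119) m
M0: Pc = R·M0+t = (-0.10992, -0.06376, +0.49698); u = 674.4·(-0.10992)/0.49698 + 311.5 = 162.3320, v = 673.8·(-0.06376)/0.49698 + 230.8 = 144.3487
M1: Pc = R·M1+t = (-0.01195, -0.06271, +0.49886); u = 674.4·(-0.01195)/0.49886 + 311.5 = 295.3469, v = 673.8·(-0.06271)/0.49886 + 230.8 = 146.0972
M2: Pc = R·M2+t = (-0.01148, -0.15664, +0.52682); u = 674.4·(-0.01148)/0.52682 + 311.5 = 296.8103, v = 673.8·(-0.15664)/0.52682 + 230.8 = 30.4643
M3: Pc = R·M3+t = (-0.10945, -0.15769, +0.52494); u = 674.4·(-0.10945)/0.52494 + 311.5 = 170.8862, v = 673.8·(-0.15769)/0.52494 + 230.8 = 28.3950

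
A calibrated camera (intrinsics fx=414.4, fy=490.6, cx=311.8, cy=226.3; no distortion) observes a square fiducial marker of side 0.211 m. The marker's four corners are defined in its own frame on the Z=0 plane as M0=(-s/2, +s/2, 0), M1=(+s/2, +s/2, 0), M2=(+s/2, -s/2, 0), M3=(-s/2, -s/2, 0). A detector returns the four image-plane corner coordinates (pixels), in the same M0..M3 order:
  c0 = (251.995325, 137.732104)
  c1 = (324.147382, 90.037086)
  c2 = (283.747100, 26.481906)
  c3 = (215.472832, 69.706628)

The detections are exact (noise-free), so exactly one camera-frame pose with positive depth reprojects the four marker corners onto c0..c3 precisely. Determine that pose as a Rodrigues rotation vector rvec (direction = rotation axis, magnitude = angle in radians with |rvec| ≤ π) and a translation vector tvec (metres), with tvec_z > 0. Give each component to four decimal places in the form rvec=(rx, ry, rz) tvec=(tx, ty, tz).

Intrinsics K: fx=414.4, fy=490.6, cx=311.8, cy=226.3
Marker side s = 0.211 m; corners in marker frame (Z=0):
  M0 = (-0.1055, +0.1055, 0)
  M1 = (+0.1055, +0.1055, 0)
  M2 = (+0.1055, -0.1055, 0)
  M3 = (-0.1055, -0.1055, 0)
Detected image corners:
  c0 = (251.995325, 137.732104) px
  c1 = (324.147382, 90.037086) px
  c2 = (283.747100, 26.481906) px
  c3 = (215.472832, 69.706628) px
Planar DLT: solve 8×8 A·h = b for H (H[2,2]=1):
  H  [+359.98589 +96.93175 +268.57509]
  H  [-206.80081 +285.94618 +79.64081]
  H  [+0.10240 -0.31784 +1.00000]
B = K⁻¹H; ‖b₁‖=0.925701, ‖b₂‖=0.925701; λ = 2/(‖b₁‖+‖b₂‖) = 1.080263, sign → tz>0 ⇒ λ=+1.080263
r₁ = λ·B[:,0] = (+0.85518,-0.50639,+0.11062); r₂ = λ·B[:,1] = (+0.51103,+0.78801,-0.34335)
r₃ = r₁×r₂ = (+0.08670,+0.35016,+0.93267); SVD([r₁ r₂ r₃]) → R = UVᵀ:
  R  [+0.85518 +0.51103 +0.08670]
  R  [-0.50639 +0.78801 +0.35016]
  R  [+0.11062 -0.34335 +0.93267]
t = (-0.11268, -0.32293, +1.08026) m
tr R = 2.575861; θ = arccos((tr R − 1)/2) = 0.663356 rad = 38.007°
axis k = ((R−Rᵀ)₃₂, (R−Rᵀ)₁₃, (R−Rᵀ)₂₁) / (2 sinθ) = (-0.563133, -0.019427, -0.826138)
rvec = θ·k = (-0.373557, -0.012887, -0.548023)

rvec=(-0.3736, -0.0129, -0.5480) tvec=(-0.1127, -0.3229, 1.0803)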